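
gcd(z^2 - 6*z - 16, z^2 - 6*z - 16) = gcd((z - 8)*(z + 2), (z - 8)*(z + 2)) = z^2 - 6*z - 16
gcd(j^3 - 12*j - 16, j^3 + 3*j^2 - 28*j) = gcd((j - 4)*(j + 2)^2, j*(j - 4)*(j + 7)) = j - 4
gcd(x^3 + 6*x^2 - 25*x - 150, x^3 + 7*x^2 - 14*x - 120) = x^2 + 11*x + 30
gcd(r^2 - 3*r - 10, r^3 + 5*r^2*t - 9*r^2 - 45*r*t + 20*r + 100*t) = r - 5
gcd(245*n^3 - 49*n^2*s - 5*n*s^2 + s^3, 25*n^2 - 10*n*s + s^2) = -5*n + s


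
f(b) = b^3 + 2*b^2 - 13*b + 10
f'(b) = 3*b^2 + 4*b - 13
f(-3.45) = 37.59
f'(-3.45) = 8.91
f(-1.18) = 26.48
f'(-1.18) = -13.54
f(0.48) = 4.33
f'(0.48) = -10.39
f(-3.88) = 32.14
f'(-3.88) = 16.64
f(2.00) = 0.00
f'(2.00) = 7.00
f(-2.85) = 40.15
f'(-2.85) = -0.03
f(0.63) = 2.85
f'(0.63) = -9.29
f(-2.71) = 40.02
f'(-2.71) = -1.81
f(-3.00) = 40.00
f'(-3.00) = 2.00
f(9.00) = 784.00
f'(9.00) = 266.00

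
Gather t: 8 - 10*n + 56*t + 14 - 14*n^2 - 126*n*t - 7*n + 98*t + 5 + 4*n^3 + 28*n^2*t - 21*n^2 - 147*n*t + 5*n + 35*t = 4*n^3 - 35*n^2 - 12*n + t*(28*n^2 - 273*n + 189) + 27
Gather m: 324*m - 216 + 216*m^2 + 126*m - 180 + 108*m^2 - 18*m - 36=324*m^2 + 432*m - 432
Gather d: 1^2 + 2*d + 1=2*d + 2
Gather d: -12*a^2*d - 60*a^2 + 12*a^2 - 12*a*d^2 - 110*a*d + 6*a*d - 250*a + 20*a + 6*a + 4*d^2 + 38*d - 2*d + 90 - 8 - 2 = -48*a^2 - 224*a + d^2*(4 - 12*a) + d*(-12*a^2 - 104*a + 36) + 80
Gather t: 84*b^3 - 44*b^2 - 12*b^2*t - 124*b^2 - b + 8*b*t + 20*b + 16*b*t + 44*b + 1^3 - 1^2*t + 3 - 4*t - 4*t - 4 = 84*b^3 - 168*b^2 + 63*b + t*(-12*b^2 + 24*b - 9)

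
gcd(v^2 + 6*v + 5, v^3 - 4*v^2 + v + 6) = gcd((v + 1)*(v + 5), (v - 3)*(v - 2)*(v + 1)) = v + 1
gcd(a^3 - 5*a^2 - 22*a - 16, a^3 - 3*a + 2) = a + 2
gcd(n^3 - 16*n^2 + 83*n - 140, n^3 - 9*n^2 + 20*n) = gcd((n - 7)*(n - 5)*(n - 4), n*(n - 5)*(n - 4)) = n^2 - 9*n + 20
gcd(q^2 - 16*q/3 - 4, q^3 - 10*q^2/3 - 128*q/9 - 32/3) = q - 6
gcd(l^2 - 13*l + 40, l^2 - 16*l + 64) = l - 8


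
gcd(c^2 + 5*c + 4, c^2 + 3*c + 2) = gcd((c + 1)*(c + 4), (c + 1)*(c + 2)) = c + 1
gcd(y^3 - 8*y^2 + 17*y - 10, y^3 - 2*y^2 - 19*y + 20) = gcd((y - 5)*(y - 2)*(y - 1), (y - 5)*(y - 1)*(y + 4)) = y^2 - 6*y + 5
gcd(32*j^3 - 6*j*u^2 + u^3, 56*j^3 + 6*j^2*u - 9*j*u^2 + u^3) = -8*j^2 - 2*j*u + u^2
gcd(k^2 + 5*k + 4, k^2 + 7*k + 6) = k + 1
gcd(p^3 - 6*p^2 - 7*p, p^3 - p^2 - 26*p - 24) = p + 1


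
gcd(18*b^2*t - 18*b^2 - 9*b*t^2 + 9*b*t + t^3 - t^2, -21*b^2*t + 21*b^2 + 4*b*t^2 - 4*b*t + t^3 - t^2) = -3*b*t + 3*b + t^2 - t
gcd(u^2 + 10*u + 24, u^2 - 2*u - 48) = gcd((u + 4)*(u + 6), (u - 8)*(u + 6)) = u + 6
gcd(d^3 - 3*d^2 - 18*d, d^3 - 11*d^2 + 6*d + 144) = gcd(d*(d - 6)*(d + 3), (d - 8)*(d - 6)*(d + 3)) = d^2 - 3*d - 18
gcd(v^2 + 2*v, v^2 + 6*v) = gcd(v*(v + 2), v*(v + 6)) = v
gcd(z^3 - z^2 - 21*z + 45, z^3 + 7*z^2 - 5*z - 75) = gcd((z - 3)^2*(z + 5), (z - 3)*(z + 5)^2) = z^2 + 2*z - 15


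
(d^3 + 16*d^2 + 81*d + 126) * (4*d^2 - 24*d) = 4*d^5 + 40*d^4 - 60*d^3 - 1440*d^2 - 3024*d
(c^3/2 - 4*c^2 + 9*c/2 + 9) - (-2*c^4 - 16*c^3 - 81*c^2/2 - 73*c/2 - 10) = 2*c^4 + 33*c^3/2 + 73*c^2/2 + 41*c + 19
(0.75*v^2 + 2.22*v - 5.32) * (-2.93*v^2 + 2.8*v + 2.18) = -2.1975*v^4 - 4.4046*v^3 + 23.4386*v^2 - 10.0564*v - 11.5976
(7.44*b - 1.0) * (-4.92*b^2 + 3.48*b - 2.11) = -36.6048*b^3 + 30.8112*b^2 - 19.1784*b + 2.11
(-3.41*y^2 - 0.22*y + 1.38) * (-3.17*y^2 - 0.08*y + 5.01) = 10.8097*y^4 + 0.9702*y^3 - 21.4411*y^2 - 1.2126*y + 6.9138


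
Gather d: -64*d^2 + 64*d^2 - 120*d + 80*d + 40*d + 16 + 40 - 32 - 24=0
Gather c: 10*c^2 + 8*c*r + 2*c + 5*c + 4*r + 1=10*c^2 + c*(8*r + 7) + 4*r + 1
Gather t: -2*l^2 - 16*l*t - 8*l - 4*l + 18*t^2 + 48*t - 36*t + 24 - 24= -2*l^2 - 12*l + 18*t^2 + t*(12 - 16*l)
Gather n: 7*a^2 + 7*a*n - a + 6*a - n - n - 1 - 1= 7*a^2 + 5*a + n*(7*a - 2) - 2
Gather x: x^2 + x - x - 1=x^2 - 1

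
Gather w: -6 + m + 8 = m + 2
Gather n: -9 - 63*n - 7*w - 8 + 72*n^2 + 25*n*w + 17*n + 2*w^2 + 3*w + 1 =72*n^2 + n*(25*w - 46) + 2*w^2 - 4*w - 16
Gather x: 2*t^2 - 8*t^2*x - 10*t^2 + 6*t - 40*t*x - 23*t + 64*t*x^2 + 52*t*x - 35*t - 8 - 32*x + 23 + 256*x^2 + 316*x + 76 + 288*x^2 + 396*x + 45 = -8*t^2 - 52*t + x^2*(64*t + 544) + x*(-8*t^2 + 12*t + 680) + 136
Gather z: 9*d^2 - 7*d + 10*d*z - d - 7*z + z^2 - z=9*d^2 - 8*d + z^2 + z*(10*d - 8)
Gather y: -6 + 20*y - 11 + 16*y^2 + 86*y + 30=16*y^2 + 106*y + 13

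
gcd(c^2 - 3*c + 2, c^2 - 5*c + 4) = c - 1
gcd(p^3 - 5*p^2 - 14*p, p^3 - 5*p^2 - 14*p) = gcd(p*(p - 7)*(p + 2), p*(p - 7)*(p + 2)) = p^3 - 5*p^2 - 14*p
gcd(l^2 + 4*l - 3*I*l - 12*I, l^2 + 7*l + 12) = l + 4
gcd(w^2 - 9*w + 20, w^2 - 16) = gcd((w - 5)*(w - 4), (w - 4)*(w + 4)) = w - 4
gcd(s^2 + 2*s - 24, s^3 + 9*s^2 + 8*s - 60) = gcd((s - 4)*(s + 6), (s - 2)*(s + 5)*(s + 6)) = s + 6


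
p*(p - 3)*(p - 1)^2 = p^4 - 5*p^3 + 7*p^2 - 3*p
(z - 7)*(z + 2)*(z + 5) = z^3 - 39*z - 70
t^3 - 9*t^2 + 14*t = t*(t - 7)*(t - 2)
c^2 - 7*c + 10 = (c - 5)*(c - 2)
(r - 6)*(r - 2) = r^2 - 8*r + 12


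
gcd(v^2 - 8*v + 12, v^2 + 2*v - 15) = 1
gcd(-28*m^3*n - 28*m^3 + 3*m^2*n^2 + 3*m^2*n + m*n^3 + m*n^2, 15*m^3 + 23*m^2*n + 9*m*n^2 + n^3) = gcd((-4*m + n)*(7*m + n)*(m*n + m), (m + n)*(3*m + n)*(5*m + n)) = 1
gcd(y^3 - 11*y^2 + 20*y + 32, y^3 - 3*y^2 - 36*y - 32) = y^2 - 7*y - 8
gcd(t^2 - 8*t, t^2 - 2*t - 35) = 1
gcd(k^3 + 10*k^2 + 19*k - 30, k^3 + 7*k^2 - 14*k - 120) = k^2 + 11*k + 30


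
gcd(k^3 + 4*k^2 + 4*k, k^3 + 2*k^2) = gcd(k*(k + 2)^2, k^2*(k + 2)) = k^2 + 2*k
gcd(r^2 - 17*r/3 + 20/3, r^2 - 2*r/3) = 1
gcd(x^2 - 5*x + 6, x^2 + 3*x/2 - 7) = x - 2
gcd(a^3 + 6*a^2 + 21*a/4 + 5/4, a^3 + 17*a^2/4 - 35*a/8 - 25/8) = a^2 + 11*a/2 + 5/2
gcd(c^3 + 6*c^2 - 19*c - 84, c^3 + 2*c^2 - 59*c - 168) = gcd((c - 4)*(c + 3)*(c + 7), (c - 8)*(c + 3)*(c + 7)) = c^2 + 10*c + 21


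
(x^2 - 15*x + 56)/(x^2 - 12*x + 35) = (x - 8)/(x - 5)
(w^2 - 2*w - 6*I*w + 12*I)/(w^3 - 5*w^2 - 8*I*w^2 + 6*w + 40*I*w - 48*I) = (w - 6*I)/(w^2 - w*(3 + 8*I) + 24*I)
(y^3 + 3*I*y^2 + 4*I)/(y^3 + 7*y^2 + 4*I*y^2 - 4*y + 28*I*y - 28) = (y - I)/(y + 7)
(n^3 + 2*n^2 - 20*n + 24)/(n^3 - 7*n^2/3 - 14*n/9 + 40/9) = 9*(n^2 + 4*n - 12)/(9*n^2 - 3*n - 20)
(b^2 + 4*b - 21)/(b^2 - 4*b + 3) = (b + 7)/(b - 1)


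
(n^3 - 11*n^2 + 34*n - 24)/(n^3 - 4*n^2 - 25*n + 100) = (n^2 - 7*n + 6)/(n^2 - 25)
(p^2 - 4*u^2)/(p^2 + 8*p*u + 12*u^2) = (p - 2*u)/(p + 6*u)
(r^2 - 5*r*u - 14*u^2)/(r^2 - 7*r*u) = (r + 2*u)/r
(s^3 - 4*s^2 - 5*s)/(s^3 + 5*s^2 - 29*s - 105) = s*(s + 1)/(s^2 + 10*s + 21)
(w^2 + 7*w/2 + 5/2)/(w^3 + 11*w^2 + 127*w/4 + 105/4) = 2*(w + 1)/(2*w^2 + 17*w + 21)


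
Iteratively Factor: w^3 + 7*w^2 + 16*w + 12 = (w + 2)*(w^2 + 5*w + 6) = (w + 2)^2*(w + 3)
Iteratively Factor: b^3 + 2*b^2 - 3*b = (b - 1)*(b^2 + 3*b) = (b - 1)*(b + 3)*(b)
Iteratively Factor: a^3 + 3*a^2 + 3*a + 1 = (a + 1)*(a^2 + 2*a + 1) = (a + 1)^2*(a + 1)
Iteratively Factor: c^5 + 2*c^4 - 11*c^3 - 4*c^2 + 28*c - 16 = (c + 2)*(c^4 - 11*c^2 + 18*c - 8) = (c - 1)*(c + 2)*(c^3 + c^2 - 10*c + 8) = (c - 2)*(c - 1)*(c + 2)*(c^2 + 3*c - 4) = (c - 2)*(c - 1)^2*(c + 2)*(c + 4)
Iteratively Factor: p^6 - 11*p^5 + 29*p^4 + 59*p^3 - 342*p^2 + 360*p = (p - 4)*(p^5 - 7*p^4 + p^3 + 63*p^2 - 90*p) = (p - 5)*(p - 4)*(p^4 - 2*p^3 - 9*p^2 + 18*p) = (p - 5)*(p - 4)*(p - 2)*(p^3 - 9*p) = p*(p - 5)*(p - 4)*(p - 2)*(p^2 - 9) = p*(p - 5)*(p - 4)*(p - 3)*(p - 2)*(p + 3)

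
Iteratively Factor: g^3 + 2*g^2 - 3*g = (g)*(g^2 + 2*g - 3) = g*(g - 1)*(g + 3)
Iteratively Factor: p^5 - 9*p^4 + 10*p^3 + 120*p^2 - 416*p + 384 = (p - 4)*(p^4 - 5*p^3 - 10*p^2 + 80*p - 96) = (p - 4)*(p + 4)*(p^3 - 9*p^2 + 26*p - 24) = (p - 4)*(p - 2)*(p + 4)*(p^2 - 7*p + 12) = (p - 4)*(p - 3)*(p - 2)*(p + 4)*(p - 4)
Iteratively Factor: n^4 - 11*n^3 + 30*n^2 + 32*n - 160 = (n - 4)*(n^3 - 7*n^2 + 2*n + 40) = (n - 4)*(n + 2)*(n^2 - 9*n + 20) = (n - 5)*(n - 4)*(n + 2)*(n - 4)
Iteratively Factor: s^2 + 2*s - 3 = (s - 1)*(s + 3)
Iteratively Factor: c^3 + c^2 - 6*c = (c + 3)*(c^2 - 2*c) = c*(c + 3)*(c - 2)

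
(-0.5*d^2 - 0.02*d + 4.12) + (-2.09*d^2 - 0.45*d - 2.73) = -2.59*d^2 - 0.47*d + 1.39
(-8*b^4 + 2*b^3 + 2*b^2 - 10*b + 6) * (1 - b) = 8*b^5 - 10*b^4 + 12*b^2 - 16*b + 6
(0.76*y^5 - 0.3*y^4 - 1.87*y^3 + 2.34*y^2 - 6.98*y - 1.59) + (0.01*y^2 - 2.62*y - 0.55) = 0.76*y^5 - 0.3*y^4 - 1.87*y^3 + 2.35*y^2 - 9.6*y - 2.14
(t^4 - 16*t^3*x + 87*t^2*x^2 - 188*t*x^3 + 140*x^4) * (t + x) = t^5 - 15*t^4*x + 71*t^3*x^2 - 101*t^2*x^3 - 48*t*x^4 + 140*x^5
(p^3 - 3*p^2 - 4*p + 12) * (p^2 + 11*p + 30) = p^5 + 8*p^4 - 7*p^3 - 122*p^2 + 12*p + 360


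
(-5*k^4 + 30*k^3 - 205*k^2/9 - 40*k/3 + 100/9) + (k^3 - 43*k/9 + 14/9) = -5*k^4 + 31*k^3 - 205*k^2/9 - 163*k/9 + 38/3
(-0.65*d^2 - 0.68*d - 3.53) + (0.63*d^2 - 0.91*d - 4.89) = -0.02*d^2 - 1.59*d - 8.42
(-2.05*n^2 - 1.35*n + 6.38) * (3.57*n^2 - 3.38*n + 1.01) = -7.3185*n^4 + 2.1095*n^3 + 25.2691*n^2 - 22.9279*n + 6.4438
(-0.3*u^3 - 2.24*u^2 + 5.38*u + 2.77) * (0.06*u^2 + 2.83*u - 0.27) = -0.018*u^5 - 0.9834*u^4 - 5.9354*u^3 + 15.9964*u^2 + 6.3865*u - 0.7479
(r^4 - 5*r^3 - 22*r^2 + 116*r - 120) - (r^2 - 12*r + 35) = r^4 - 5*r^3 - 23*r^2 + 128*r - 155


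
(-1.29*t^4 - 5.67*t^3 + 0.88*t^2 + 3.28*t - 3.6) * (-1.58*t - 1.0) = 2.0382*t^5 + 10.2486*t^4 + 4.2796*t^3 - 6.0624*t^2 + 2.408*t + 3.6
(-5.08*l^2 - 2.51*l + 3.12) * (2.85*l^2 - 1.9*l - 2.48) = -14.478*l^4 + 2.4985*l^3 + 26.2594*l^2 + 0.296799999999999*l - 7.7376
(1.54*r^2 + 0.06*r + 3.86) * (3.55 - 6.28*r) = -9.6712*r^3 + 5.0902*r^2 - 24.0278*r + 13.703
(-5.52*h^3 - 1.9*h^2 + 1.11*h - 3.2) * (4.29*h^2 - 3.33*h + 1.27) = -23.6808*h^5 + 10.2306*h^4 + 4.0785*h^3 - 19.8373*h^2 + 12.0657*h - 4.064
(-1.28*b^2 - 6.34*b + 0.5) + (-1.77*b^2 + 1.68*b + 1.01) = -3.05*b^2 - 4.66*b + 1.51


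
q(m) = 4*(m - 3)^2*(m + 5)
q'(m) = 4*(m - 3)^2 + 4*(m + 5)*(2*m - 6) = 4*(m - 3)*(3*m + 7)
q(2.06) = 24.95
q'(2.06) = -49.56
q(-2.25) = 303.19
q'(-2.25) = -5.25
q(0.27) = 157.11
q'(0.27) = -85.29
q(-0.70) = 235.47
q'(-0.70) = -72.52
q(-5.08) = -20.89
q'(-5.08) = 266.32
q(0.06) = 174.95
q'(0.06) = -84.44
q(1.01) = 95.20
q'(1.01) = -79.84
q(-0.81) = 243.29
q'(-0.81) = -69.65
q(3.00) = 0.00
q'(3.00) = 0.00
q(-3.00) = 288.00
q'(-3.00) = 48.00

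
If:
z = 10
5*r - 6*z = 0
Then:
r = 12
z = 10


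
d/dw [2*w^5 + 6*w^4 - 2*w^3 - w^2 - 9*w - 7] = 10*w^4 + 24*w^3 - 6*w^2 - 2*w - 9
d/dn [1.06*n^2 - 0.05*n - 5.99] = 2.12*n - 0.05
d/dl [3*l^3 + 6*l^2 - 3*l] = 9*l^2 + 12*l - 3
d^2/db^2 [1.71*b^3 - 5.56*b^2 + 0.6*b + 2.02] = 10.26*b - 11.12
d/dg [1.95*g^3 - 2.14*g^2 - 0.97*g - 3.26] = 5.85*g^2 - 4.28*g - 0.97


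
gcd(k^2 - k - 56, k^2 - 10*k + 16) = k - 8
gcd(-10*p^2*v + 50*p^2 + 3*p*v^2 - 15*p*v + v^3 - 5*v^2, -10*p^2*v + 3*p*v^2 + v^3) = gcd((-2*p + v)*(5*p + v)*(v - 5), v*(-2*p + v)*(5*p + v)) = 10*p^2 - 3*p*v - v^2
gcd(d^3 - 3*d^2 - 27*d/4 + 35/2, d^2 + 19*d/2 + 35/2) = d + 5/2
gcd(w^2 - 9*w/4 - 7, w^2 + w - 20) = w - 4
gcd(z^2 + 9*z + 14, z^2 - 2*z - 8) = z + 2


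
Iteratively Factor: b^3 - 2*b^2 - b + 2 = (b + 1)*(b^2 - 3*b + 2) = (b - 2)*(b + 1)*(b - 1)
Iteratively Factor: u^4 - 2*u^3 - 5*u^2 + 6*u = (u)*(u^3 - 2*u^2 - 5*u + 6) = u*(u - 1)*(u^2 - u - 6) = u*(u - 1)*(u + 2)*(u - 3)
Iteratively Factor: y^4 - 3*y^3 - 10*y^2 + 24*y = (y + 3)*(y^3 - 6*y^2 + 8*y) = (y - 4)*(y + 3)*(y^2 - 2*y) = y*(y - 4)*(y + 3)*(y - 2)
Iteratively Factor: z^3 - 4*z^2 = (z - 4)*(z^2) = z*(z - 4)*(z)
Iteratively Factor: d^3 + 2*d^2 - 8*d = (d - 2)*(d^2 + 4*d) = d*(d - 2)*(d + 4)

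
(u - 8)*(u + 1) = u^2 - 7*u - 8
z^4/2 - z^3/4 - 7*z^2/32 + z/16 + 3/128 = (z/2 + 1/4)*(z - 3/4)*(z - 1/2)*(z + 1/4)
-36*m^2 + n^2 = (-6*m + n)*(6*m + n)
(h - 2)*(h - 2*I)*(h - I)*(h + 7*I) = h^4 - 2*h^3 + 4*I*h^3 + 19*h^2 - 8*I*h^2 - 38*h - 14*I*h + 28*I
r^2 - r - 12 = (r - 4)*(r + 3)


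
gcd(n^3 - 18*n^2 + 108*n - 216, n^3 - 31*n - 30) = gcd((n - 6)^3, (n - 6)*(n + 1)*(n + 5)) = n - 6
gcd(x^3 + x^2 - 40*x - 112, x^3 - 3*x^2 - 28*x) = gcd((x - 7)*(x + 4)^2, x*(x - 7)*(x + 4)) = x^2 - 3*x - 28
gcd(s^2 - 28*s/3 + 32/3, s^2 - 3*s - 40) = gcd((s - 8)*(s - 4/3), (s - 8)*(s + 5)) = s - 8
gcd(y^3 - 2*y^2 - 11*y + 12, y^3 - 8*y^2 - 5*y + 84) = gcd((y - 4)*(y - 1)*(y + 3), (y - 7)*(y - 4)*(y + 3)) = y^2 - y - 12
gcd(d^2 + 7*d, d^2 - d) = d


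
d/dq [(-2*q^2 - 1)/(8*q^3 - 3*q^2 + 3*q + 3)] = (16*q^4 + 18*q^2 - 18*q + 3)/(64*q^6 - 48*q^5 + 57*q^4 + 30*q^3 - 9*q^2 + 18*q + 9)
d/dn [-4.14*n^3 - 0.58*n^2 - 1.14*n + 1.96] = -12.42*n^2 - 1.16*n - 1.14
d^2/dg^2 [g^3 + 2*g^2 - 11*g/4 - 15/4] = 6*g + 4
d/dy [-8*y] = -8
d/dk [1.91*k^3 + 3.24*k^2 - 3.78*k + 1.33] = 5.73*k^2 + 6.48*k - 3.78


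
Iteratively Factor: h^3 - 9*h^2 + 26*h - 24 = (h - 3)*(h^2 - 6*h + 8) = (h - 4)*(h - 3)*(h - 2)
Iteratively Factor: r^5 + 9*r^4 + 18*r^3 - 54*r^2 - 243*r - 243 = (r - 3)*(r^4 + 12*r^3 + 54*r^2 + 108*r + 81) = (r - 3)*(r + 3)*(r^3 + 9*r^2 + 27*r + 27) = (r - 3)*(r + 3)^2*(r^2 + 6*r + 9) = (r - 3)*(r + 3)^3*(r + 3)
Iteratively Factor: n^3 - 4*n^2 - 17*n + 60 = (n - 5)*(n^2 + n - 12) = (n - 5)*(n - 3)*(n + 4)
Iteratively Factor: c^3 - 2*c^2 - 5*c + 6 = (c + 2)*(c^2 - 4*c + 3) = (c - 3)*(c + 2)*(c - 1)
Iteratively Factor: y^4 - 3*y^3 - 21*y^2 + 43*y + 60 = (y + 4)*(y^3 - 7*y^2 + 7*y + 15) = (y + 1)*(y + 4)*(y^2 - 8*y + 15) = (y - 3)*(y + 1)*(y + 4)*(y - 5)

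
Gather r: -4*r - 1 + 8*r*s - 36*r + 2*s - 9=r*(8*s - 40) + 2*s - 10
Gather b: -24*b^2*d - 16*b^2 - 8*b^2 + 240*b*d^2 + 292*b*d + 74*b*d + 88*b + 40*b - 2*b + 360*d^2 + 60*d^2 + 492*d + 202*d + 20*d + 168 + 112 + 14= b^2*(-24*d - 24) + b*(240*d^2 + 366*d + 126) + 420*d^2 + 714*d + 294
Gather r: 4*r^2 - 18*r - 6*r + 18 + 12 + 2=4*r^2 - 24*r + 32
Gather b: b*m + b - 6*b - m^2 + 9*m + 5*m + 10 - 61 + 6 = b*(m - 5) - m^2 + 14*m - 45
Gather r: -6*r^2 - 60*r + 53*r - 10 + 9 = -6*r^2 - 7*r - 1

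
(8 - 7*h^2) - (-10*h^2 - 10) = 3*h^2 + 18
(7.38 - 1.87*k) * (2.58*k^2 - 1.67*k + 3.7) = -4.8246*k^3 + 22.1633*k^2 - 19.2436*k + 27.306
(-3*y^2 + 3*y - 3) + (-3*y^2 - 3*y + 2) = -6*y^2 - 1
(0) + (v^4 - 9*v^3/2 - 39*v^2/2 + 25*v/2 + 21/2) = v^4 - 9*v^3/2 - 39*v^2/2 + 25*v/2 + 21/2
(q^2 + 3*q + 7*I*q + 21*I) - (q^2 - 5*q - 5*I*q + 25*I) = 8*q + 12*I*q - 4*I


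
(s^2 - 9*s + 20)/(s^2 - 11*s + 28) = (s - 5)/(s - 7)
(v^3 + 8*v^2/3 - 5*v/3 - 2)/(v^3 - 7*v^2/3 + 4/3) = (v + 3)/(v - 2)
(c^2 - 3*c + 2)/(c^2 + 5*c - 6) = (c - 2)/(c + 6)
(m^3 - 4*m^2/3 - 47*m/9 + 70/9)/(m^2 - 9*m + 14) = (9*m^2 + 6*m - 35)/(9*(m - 7))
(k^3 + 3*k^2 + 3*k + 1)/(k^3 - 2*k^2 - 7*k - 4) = (k + 1)/(k - 4)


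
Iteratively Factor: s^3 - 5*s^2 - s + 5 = (s - 5)*(s^2 - 1) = (s - 5)*(s + 1)*(s - 1)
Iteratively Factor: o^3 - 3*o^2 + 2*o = (o)*(o^2 - 3*o + 2) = o*(o - 2)*(o - 1)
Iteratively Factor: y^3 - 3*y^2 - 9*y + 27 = (y - 3)*(y^2 - 9) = (y - 3)*(y + 3)*(y - 3)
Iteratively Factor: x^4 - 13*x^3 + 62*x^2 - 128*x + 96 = (x - 4)*(x^3 - 9*x^2 + 26*x - 24) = (x - 4)*(x - 3)*(x^2 - 6*x + 8) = (x - 4)*(x - 3)*(x - 2)*(x - 4)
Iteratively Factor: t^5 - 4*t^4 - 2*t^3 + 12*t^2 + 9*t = (t + 1)*(t^4 - 5*t^3 + 3*t^2 + 9*t) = (t - 3)*(t + 1)*(t^3 - 2*t^2 - 3*t) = (t - 3)^2*(t + 1)*(t^2 + t) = t*(t - 3)^2*(t + 1)*(t + 1)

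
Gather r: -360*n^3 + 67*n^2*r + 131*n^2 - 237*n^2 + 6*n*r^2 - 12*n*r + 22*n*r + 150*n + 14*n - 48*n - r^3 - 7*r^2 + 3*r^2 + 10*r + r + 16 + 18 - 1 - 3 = -360*n^3 - 106*n^2 + 116*n - r^3 + r^2*(6*n - 4) + r*(67*n^2 + 10*n + 11) + 30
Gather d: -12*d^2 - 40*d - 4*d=-12*d^2 - 44*d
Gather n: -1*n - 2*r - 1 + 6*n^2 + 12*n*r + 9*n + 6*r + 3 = 6*n^2 + n*(12*r + 8) + 4*r + 2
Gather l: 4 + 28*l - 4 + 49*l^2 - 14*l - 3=49*l^2 + 14*l - 3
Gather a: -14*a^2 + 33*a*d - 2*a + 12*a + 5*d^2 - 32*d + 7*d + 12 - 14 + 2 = -14*a^2 + a*(33*d + 10) + 5*d^2 - 25*d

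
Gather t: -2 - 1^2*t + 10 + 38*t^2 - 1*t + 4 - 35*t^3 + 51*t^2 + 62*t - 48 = -35*t^3 + 89*t^2 + 60*t - 36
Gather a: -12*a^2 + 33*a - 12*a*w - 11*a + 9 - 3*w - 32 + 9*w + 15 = -12*a^2 + a*(22 - 12*w) + 6*w - 8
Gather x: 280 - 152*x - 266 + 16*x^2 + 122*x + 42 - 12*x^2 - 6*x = 4*x^2 - 36*x + 56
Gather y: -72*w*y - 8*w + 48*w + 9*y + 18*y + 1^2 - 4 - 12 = 40*w + y*(27 - 72*w) - 15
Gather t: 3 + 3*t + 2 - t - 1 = 2*t + 4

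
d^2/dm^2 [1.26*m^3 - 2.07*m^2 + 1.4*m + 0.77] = 7.56*m - 4.14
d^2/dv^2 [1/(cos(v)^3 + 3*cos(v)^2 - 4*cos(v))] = ((-13*cos(v) + 24*cos(2*v) + 9*cos(3*v))*(cos(v)^2 + 3*cos(v) - 4)*cos(v)/4 + 2*(3*cos(v)^2 + 6*cos(v) - 4)^2*sin(v)^2)/((cos(v)^2 + 3*cos(v) - 4)^3*cos(v)^3)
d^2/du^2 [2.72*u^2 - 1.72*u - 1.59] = 5.44000000000000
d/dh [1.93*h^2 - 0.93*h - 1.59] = 3.86*h - 0.93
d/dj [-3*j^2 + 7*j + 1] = 7 - 6*j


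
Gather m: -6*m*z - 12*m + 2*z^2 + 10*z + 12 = m*(-6*z - 12) + 2*z^2 + 10*z + 12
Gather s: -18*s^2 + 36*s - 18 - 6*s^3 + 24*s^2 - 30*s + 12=-6*s^3 + 6*s^2 + 6*s - 6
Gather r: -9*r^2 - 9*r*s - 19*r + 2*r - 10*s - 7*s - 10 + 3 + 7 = -9*r^2 + r*(-9*s - 17) - 17*s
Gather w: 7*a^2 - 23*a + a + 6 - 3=7*a^2 - 22*a + 3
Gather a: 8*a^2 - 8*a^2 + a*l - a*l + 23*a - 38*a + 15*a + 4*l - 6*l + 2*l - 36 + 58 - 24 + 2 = 0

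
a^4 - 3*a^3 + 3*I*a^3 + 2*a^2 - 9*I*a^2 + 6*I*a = a*(a - 2)*(a - 1)*(a + 3*I)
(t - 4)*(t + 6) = t^2 + 2*t - 24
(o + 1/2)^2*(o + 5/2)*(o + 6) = o^4 + 19*o^3/2 + 95*o^2/4 + 137*o/8 + 15/4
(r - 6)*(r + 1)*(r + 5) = r^3 - 31*r - 30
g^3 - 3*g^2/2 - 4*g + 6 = (g - 2)*(g - 3/2)*(g + 2)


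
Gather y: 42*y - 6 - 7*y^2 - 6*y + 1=-7*y^2 + 36*y - 5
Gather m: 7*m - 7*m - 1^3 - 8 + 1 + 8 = 0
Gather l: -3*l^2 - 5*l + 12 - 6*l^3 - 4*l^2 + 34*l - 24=-6*l^3 - 7*l^2 + 29*l - 12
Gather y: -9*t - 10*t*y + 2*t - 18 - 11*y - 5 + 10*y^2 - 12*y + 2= -7*t + 10*y^2 + y*(-10*t - 23) - 21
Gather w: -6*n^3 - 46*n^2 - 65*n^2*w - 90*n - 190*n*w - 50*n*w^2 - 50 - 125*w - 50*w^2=-6*n^3 - 46*n^2 - 90*n + w^2*(-50*n - 50) + w*(-65*n^2 - 190*n - 125) - 50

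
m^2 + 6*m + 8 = (m + 2)*(m + 4)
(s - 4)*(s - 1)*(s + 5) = s^3 - 21*s + 20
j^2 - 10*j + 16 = (j - 8)*(j - 2)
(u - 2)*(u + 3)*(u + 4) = u^3 + 5*u^2 - 2*u - 24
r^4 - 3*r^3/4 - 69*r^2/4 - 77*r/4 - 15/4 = (r - 5)*(r + 1/4)*(r + 1)*(r + 3)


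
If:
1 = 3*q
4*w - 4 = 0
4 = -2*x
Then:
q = 1/3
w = 1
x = -2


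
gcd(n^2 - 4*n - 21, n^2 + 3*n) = n + 3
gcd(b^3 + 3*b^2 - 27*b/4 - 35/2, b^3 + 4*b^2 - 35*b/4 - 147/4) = b + 7/2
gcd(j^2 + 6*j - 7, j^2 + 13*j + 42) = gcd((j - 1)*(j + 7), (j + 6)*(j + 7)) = j + 7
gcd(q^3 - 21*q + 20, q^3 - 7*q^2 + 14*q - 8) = q^2 - 5*q + 4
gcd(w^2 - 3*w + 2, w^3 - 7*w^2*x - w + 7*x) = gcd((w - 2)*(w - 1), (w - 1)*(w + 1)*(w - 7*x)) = w - 1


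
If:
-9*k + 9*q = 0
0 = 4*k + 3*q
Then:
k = 0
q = 0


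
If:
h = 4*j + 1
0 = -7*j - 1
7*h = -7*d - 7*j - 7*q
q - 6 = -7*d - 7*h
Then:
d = 23/42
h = 3/7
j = -1/7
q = -5/6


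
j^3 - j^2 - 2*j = j*(j - 2)*(j + 1)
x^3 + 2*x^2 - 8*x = x*(x - 2)*(x + 4)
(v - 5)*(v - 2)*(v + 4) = v^3 - 3*v^2 - 18*v + 40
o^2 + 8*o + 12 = (o + 2)*(o + 6)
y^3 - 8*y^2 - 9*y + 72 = (y - 8)*(y - 3)*(y + 3)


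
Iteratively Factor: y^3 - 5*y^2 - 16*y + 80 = (y - 5)*(y^2 - 16) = (y - 5)*(y - 4)*(y + 4)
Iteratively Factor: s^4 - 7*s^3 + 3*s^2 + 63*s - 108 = (s - 4)*(s^3 - 3*s^2 - 9*s + 27) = (s - 4)*(s + 3)*(s^2 - 6*s + 9) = (s - 4)*(s - 3)*(s + 3)*(s - 3)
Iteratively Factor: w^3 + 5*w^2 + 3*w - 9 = (w + 3)*(w^2 + 2*w - 3) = (w - 1)*(w + 3)*(w + 3)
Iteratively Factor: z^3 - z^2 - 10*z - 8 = (z + 2)*(z^2 - 3*z - 4) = (z + 1)*(z + 2)*(z - 4)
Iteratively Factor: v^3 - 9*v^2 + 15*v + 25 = (v - 5)*(v^2 - 4*v - 5) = (v - 5)^2*(v + 1)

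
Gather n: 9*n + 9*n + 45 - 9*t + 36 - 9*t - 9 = 18*n - 18*t + 72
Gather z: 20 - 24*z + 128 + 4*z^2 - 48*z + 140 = 4*z^2 - 72*z + 288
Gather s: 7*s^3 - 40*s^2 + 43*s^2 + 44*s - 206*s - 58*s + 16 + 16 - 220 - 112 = 7*s^3 + 3*s^2 - 220*s - 300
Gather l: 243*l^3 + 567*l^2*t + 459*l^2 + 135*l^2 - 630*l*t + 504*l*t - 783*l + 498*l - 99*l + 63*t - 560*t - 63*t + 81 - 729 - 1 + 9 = 243*l^3 + l^2*(567*t + 594) + l*(-126*t - 384) - 560*t - 640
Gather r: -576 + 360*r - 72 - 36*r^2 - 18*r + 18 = -36*r^2 + 342*r - 630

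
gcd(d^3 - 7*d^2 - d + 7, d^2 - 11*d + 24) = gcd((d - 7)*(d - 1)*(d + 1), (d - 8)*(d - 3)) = 1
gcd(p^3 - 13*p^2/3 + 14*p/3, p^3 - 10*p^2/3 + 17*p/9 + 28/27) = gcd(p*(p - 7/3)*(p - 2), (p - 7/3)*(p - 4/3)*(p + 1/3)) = p - 7/3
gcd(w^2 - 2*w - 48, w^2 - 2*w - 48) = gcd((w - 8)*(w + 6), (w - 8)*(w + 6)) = w^2 - 2*w - 48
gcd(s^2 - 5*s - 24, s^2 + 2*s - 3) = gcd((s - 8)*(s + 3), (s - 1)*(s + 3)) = s + 3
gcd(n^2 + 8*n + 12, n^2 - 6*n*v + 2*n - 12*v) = n + 2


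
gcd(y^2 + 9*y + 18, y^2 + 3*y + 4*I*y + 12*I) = y + 3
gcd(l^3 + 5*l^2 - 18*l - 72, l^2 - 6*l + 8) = l - 4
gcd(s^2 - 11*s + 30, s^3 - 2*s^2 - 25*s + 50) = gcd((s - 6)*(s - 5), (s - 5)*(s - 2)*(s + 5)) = s - 5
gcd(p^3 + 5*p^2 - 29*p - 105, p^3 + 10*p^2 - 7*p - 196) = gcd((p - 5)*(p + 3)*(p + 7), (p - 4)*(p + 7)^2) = p + 7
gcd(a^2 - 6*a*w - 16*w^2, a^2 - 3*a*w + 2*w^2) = 1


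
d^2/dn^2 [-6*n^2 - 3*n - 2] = -12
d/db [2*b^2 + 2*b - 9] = 4*b + 2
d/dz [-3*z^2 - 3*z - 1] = -6*z - 3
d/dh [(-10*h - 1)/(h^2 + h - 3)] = (-10*h^2 - 10*h + (2*h + 1)*(10*h + 1) + 30)/(h^2 + h - 3)^2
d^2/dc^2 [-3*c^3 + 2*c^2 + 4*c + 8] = 4 - 18*c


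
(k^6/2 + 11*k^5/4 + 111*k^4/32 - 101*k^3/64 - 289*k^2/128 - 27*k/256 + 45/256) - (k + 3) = k^6/2 + 11*k^5/4 + 111*k^4/32 - 101*k^3/64 - 289*k^2/128 - 283*k/256 - 723/256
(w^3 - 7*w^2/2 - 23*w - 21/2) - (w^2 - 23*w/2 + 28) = w^3 - 9*w^2/2 - 23*w/2 - 77/2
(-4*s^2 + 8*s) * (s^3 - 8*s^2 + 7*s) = -4*s^5 + 40*s^4 - 92*s^3 + 56*s^2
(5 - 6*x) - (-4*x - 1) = 6 - 2*x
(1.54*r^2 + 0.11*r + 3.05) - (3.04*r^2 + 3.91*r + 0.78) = -1.5*r^2 - 3.8*r + 2.27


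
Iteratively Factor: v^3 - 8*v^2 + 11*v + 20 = (v - 5)*(v^2 - 3*v - 4) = (v - 5)*(v + 1)*(v - 4)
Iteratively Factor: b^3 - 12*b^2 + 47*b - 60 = (b - 5)*(b^2 - 7*b + 12) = (b - 5)*(b - 3)*(b - 4)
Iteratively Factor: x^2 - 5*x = (x - 5)*(x)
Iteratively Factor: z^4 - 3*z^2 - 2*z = (z + 1)*(z^3 - z^2 - 2*z) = z*(z + 1)*(z^2 - z - 2) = z*(z + 1)^2*(z - 2)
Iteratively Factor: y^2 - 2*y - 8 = (y + 2)*(y - 4)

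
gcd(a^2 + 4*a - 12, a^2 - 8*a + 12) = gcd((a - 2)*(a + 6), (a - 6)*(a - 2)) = a - 2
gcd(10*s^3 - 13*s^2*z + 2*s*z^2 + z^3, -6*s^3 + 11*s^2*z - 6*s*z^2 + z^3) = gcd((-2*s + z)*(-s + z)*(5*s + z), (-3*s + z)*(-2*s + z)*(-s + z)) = 2*s^2 - 3*s*z + z^2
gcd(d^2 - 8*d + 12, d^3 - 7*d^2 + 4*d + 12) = d^2 - 8*d + 12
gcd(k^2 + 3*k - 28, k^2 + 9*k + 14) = k + 7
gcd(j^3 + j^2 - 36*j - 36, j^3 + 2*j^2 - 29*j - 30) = j^2 + 7*j + 6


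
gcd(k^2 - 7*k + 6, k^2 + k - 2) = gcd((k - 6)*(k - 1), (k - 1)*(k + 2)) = k - 1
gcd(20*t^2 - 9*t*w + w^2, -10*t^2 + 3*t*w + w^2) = 1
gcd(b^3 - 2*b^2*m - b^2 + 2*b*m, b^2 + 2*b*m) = b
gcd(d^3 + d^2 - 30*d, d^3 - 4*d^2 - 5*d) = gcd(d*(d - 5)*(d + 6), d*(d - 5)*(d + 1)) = d^2 - 5*d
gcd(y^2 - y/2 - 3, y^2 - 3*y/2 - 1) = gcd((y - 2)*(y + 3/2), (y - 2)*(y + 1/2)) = y - 2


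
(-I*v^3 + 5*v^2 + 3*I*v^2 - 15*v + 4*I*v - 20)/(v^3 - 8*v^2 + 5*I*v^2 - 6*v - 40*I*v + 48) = (-I*v^3 + v^2*(5 + 3*I) + v*(-15 + 4*I) - 20)/(v^3 + v^2*(-8 + 5*I) + v*(-6 - 40*I) + 48)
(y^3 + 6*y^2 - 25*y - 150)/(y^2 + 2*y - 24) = (y^2 - 25)/(y - 4)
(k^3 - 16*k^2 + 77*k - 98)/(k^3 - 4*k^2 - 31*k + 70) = (k - 7)/(k + 5)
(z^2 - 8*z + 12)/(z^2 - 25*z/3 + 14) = 3*(z - 2)/(3*z - 7)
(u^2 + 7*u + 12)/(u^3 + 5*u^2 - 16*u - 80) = (u + 3)/(u^2 + u - 20)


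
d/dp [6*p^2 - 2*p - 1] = 12*p - 2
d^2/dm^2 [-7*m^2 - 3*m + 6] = -14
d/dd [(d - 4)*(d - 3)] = 2*d - 7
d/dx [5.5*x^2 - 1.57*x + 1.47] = 11.0*x - 1.57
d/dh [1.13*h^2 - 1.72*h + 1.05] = 2.26*h - 1.72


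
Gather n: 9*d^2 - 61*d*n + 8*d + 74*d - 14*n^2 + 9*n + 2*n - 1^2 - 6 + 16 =9*d^2 + 82*d - 14*n^2 + n*(11 - 61*d) + 9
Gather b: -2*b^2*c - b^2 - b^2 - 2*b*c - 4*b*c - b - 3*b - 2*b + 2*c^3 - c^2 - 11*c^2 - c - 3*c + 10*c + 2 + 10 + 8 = b^2*(-2*c - 2) + b*(-6*c - 6) + 2*c^3 - 12*c^2 + 6*c + 20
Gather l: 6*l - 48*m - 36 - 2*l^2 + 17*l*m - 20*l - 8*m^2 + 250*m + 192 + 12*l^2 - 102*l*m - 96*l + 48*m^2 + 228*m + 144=10*l^2 + l*(-85*m - 110) + 40*m^2 + 430*m + 300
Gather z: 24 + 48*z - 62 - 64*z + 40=2 - 16*z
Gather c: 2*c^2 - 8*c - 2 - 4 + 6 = 2*c^2 - 8*c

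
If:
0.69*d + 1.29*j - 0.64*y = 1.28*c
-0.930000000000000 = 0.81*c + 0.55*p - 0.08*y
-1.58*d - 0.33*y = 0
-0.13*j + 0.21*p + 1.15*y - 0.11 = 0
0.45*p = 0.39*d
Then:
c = -1.16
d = 0.01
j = -1.17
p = 0.01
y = -0.04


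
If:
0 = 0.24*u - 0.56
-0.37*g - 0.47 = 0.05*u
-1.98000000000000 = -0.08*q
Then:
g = -1.59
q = 24.75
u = 2.33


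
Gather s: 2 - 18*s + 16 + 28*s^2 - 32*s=28*s^2 - 50*s + 18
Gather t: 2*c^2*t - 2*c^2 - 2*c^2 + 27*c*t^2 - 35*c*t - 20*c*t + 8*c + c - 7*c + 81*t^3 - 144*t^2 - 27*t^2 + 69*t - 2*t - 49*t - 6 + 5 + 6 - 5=-4*c^2 + 2*c + 81*t^3 + t^2*(27*c - 171) + t*(2*c^2 - 55*c + 18)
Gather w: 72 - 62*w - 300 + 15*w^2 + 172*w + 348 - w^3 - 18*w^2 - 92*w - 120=-w^3 - 3*w^2 + 18*w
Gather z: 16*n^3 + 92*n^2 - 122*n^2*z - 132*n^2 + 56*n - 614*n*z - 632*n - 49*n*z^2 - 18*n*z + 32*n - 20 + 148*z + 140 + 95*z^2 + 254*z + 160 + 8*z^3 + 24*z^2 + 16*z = 16*n^3 - 40*n^2 - 544*n + 8*z^3 + z^2*(119 - 49*n) + z*(-122*n^2 - 632*n + 418) + 280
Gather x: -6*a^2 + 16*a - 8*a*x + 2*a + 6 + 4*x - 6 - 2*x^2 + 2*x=-6*a^2 + 18*a - 2*x^2 + x*(6 - 8*a)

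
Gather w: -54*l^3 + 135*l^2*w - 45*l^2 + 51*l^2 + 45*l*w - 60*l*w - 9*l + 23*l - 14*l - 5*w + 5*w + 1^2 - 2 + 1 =-54*l^3 + 6*l^2 + w*(135*l^2 - 15*l)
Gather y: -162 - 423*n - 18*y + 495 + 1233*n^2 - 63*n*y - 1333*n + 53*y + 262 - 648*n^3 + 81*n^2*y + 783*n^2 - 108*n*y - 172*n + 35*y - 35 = -648*n^3 + 2016*n^2 - 1928*n + y*(81*n^2 - 171*n + 70) + 560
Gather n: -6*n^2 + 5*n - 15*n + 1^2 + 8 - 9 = -6*n^2 - 10*n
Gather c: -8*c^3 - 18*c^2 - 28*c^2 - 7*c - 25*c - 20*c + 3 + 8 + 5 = -8*c^3 - 46*c^2 - 52*c + 16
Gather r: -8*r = -8*r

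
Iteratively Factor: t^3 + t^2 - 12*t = (t - 3)*(t^2 + 4*t) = (t - 3)*(t + 4)*(t)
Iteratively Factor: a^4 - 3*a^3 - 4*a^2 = (a - 4)*(a^3 + a^2) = a*(a - 4)*(a^2 + a) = a*(a - 4)*(a + 1)*(a)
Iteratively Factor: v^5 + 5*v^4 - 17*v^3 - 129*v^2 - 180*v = (v)*(v^4 + 5*v^3 - 17*v^2 - 129*v - 180) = v*(v + 4)*(v^3 + v^2 - 21*v - 45) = v*(v + 3)*(v + 4)*(v^2 - 2*v - 15) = v*(v - 5)*(v + 3)*(v + 4)*(v + 3)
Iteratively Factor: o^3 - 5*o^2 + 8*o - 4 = (o - 1)*(o^2 - 4*o + 4) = (o - 2)*(o - 1)*(o - 2)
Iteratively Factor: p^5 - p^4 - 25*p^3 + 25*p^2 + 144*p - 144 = (p - 3)*(p^4 + 2*p^3 - 19*p^2 - 32*p + 48) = (p - 3)*(p - 1)*(p^3 + 3*p^2 - 16*p - 48) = (p - 3)*(p - 1)*(p + 4)*(p^2 - p - 12) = (p - 4)*(p - 3)*(p - 1)*(p + 4)*(p + 3)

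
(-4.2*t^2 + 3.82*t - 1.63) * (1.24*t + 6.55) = -5.208*t^3 - 22.7732*t^2 + 22.9998*t - 10.6765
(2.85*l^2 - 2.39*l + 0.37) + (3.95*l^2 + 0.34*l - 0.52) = 6.8*l^2 - 2.05*l - 0.15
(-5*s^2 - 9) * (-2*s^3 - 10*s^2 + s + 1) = 10*s^5 + 50*s^4 + 13*s^3 + 85*s^2 - 9*s - 9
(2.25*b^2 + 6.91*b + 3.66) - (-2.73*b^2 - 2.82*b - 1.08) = 4.98*b^2 + 9.73*b + 4.74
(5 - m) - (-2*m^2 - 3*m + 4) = 2*m^2 + 2*m + 1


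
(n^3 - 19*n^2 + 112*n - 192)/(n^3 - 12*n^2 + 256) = (n - 3)/(n + 4)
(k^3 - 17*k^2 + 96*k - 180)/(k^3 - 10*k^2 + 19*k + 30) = (k - 6)/(k + 1)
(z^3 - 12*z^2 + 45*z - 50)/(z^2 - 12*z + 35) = (z^2 - 7*z + 10)/(z - 7)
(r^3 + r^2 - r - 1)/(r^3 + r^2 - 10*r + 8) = (r^2 + 2*r + 1)/(r^2 + 2*r - 8)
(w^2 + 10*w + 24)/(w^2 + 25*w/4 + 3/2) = 4*(w + 4)/(4*w + 1)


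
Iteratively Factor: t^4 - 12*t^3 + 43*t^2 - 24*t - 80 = (t - 4)*(t^3 - 8*t^2 + 11*t + 20) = (t - 4)^2*(t^2 - 4*t - 5) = (t - 4)^2*(t + 1)*(t - 5)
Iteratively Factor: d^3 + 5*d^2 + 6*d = (d)*(d^2 + 5*d + 6) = d*(d + 2)*(d + 3)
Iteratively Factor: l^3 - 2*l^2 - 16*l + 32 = (l - 4)*(l^2 + 2*l - 8) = (l - 4)*(l - 2)*(l + 4)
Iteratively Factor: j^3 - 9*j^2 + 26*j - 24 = (j - 4)*(j^2 - 5*j + 6) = (j - 4)*(j - 3)*(j - 2)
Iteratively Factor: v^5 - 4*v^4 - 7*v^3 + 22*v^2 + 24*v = (v - 3)*(v^4 - v^3 - 10*v^2 - 8*v) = (v - 3)*(v + 1)*(v^3 - 2*v^2 - 8*v) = (v - 3)*(v + 1)*(v + 2)*(v^2 - 4*v) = v*(v - 3)*(v + 1)*(v + 2)*(v - 4)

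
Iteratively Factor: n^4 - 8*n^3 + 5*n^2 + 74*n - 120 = (n - 4)*(n^3 - 4*n^2 - 11*n + 30) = (n - 4)*(n + 3)*(n^2 - 7*n + 10) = (n - 5)*(n - 4)*(n + 3)*(n - 2)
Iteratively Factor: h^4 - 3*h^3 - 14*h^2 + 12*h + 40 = (h - 2)*(h^3 - h^2 - 16*h - 20) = (h - 2)*(h + 2)*(h^2 - 3*h - 10) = (h - 2)*(h + 2)^2*(h - 5)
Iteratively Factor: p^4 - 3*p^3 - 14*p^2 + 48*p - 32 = (p - 4)*(p^3 + p^2 - 10*p + 8) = (p - 4)*(p - 2)*(p^2 + 3*p - 4) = (p - 4)*(p - 2)*(p - 1)*(p + 4)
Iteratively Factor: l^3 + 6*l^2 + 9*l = (l + 3)*(l^2 + 3*l) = l*(l + 3)*(l + 3)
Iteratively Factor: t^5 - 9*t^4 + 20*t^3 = (t)*(t^4 - 9*t^3 + 20*t^2) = t*(t - 4)*(t^3 - 5*t^2) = t*(t - 5)*(t - 4)*(t^2) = t^2*(t - 5)*(t - 4)*(t)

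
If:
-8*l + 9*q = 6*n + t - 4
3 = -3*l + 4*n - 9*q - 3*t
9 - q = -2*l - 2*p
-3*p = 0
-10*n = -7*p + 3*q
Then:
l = -664/107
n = 219/214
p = 0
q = -365/107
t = 1798/107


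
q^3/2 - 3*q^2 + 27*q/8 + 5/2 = (q/2 + 1/4)*(q - 4)*(q - 5/2)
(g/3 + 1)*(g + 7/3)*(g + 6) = g^3/3 + 34*g^2/9 + 13*g + 14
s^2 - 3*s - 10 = (s - 5)*(s + 2)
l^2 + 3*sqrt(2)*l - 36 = (l - 3*sqrt(2))*(l + 6*sqrt(2))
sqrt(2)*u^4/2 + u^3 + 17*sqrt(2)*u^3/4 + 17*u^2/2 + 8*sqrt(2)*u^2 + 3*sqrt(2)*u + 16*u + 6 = (u + 1/2)*(u + 2)*(u + 6)*(sqrt(2)*u/2 + 1)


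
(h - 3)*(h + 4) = h^2 + h - 12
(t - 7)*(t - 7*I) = t^2 - 7*t - 7*I*t + 49*I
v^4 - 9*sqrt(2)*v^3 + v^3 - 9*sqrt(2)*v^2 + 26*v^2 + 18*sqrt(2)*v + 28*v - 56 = (v - 1)*(v + 2)*(v - 7*sqrt(2))*(v - 2*sqrt(2))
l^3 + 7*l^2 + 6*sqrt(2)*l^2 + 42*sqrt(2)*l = l*(l + 7)*(l + 6*sqrt(2))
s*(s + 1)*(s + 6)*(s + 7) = s^4 + 14*s^3 + 55*s^2 + 42*s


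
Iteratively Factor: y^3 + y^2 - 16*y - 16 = (y + 1)*(y^2 - 16) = (y + 1)*(y + 4)*(y - 4)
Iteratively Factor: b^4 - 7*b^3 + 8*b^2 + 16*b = (b - 4)*(b^3 - 3*b^2 - 4*b) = b*(b - 4)*(b^2 - 3*b - 4) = b*(b - 4)^2*(b + 1)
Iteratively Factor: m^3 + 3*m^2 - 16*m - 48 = (m + 4)*(m^2 - m - 12) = (m + 3)*(m + 4)*(m - 4)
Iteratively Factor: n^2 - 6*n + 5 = (n - 5)*(n - 1)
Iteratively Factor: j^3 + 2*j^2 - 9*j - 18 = (j + 2)*(j^2 - 9) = (j - 3)*(j + 2)*(j + 3)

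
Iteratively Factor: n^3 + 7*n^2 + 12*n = (n)*(n^2 + 7*n + 12) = n*(n + 4)*(n + 3)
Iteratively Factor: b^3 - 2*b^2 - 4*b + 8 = (b + 2)*(b^2 - 4*b + 4) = (b - 2)*(b + 2)*(b - 2)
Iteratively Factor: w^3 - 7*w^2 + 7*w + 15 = (w - 3)*(w^2 - 4*w - 5) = (w - 5)*(w - 3)*(w + 1)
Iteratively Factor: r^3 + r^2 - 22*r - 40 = (r - 5)*(r^2 + 6*r + 8) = (r - 5)*(r + 4)*(r + 2)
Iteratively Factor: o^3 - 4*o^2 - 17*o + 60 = (o - 5)*(o^2 + o - 12) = (o - 5)*(o + 4)*(o - 3)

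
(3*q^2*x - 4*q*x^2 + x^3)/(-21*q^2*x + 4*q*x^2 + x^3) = (-q + x)/(7*q + x)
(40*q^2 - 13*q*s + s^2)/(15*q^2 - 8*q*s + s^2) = (8*q - s)/(3*q - s)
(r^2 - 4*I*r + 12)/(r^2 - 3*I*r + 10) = (r - 6*I)/(r - 5*I)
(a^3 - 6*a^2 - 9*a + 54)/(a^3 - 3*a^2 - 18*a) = (a - 3)/a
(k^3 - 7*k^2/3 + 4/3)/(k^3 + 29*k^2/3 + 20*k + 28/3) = (k^2 - 3*k + 2)/(k^2 + 9*k + 14)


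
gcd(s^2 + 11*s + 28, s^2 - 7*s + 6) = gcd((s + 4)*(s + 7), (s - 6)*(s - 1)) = 1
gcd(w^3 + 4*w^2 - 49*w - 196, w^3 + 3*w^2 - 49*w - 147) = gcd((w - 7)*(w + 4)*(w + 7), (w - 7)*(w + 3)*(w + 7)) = w^2 - 49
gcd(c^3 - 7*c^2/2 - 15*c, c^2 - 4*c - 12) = c - 6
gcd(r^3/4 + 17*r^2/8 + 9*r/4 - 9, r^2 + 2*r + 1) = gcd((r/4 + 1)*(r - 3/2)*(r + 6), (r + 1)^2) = 1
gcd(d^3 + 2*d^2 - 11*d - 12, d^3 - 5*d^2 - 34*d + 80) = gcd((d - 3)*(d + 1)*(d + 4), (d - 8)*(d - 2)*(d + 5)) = 1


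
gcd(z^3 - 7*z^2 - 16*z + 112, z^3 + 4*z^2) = z + 4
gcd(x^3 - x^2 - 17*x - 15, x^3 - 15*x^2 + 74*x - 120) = x - 5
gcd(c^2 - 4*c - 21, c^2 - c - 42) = c - 7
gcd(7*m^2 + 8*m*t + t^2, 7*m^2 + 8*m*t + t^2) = 7*m^2 + 8*m*t + t^2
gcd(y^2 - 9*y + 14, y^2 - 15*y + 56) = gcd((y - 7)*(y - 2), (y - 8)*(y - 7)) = y - 7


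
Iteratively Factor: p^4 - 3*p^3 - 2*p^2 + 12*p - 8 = (p - 2)*(p^3 - p^2 - 4*p + 4) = (p - 2)*(p - 1)*(p^2 - 4) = (p - 2)*(p - 1)*(p + 2)*(p - 2)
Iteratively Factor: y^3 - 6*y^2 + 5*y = (y - 5)*(y^2 - y) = y*(y - 5)*(y - 1)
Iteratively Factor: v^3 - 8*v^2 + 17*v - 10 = (v - 1)*(v^2 - 7*v + 10) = (v - 2)*(v - 1)*(v - 5)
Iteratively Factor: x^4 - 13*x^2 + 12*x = (x - 3)*(x^3 + 3*x^2 - 4*x) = (x - 3)*(x - 1)*(x^2 + 4*x) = (x - 3)*(x - 1)*(x + 4)*(x)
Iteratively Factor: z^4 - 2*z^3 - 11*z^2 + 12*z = (z - 4)*(z^3 + 2*z^2 - 3*z) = (z - 4)*(z - 1)*(z^2 + 3*z) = (z - 4)*(z - 1)*(z + 3)*(z)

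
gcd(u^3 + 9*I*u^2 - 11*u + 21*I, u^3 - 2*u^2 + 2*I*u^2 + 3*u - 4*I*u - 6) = u^2 + 2*I*u + 3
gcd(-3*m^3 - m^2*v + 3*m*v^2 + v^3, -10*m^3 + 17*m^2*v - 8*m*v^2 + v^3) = -m + v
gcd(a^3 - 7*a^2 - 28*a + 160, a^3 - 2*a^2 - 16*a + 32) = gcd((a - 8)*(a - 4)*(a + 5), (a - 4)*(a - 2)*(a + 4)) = a - 4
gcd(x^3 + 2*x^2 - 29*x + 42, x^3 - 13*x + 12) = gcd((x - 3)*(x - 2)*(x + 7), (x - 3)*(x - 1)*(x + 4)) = x - 3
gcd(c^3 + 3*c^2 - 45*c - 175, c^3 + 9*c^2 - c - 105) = c + 5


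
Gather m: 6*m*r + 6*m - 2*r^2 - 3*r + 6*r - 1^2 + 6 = m*(6*r + 6) - 2*r^2 + 3*r + 5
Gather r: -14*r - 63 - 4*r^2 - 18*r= -4*r^2 - 32*r - 63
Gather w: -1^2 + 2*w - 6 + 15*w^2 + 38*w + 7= 15*w^2 + 40*w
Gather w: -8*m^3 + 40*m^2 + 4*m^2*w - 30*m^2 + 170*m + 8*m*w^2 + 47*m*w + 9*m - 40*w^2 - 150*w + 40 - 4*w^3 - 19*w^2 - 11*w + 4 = -8*m^3 + 10*m^2 + 179*m - 4*w^3 + w^2*(8*m - 59) + w*(4*m^2 + 47*m - 161) + 44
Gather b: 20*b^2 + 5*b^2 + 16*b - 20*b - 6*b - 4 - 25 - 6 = 25*b^2 - 10*b - 35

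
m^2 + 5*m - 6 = (m - 1)*(m + 6)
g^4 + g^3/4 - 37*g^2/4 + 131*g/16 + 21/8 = (g - 2)*(g - 3/2)*(g + 1/4)*(g + 7/2)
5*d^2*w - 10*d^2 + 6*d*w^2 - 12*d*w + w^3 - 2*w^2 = (d + w)*(5*d + w)*(w - 2)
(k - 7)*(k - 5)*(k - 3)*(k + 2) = k^4 - 13*k^3 + 41*k^2 + 37*k - 210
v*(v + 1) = v^2 + v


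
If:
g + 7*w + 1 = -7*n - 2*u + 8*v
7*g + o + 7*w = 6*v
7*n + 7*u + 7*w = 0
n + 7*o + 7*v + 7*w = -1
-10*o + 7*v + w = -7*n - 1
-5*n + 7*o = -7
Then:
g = 27382/399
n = 1303/19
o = 6382/133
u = -479/399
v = 3772/399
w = -26884/399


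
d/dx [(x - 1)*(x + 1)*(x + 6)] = 3*x^2 + 12*x - 1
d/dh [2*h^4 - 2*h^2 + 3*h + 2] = 8*h^3 - 4*h + 3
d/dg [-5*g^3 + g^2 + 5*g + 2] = -15*g^2 + 2*g + 5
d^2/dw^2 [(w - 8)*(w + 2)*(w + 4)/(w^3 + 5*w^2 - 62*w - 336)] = 2*(-7*w^3 - 102*w^2 - 444*w - 496)/(w^6 + 39*w^5 + 633*w^4 + 5473*w^3 + 26586*w^2 + 68796*w + 74088)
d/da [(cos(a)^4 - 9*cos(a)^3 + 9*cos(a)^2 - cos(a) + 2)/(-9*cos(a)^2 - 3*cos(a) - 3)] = (6*cos(a)^5 - 24*cos(a)^4 - 14*cos(a)^3 - 15*cos(a)^2 + 6*cos(a) - 3)*sin(a)/(3*(-3*sin(a)^2 + cos(a) + 4)^2)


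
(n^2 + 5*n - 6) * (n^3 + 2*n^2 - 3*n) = n^5 + 7*n^4 + n^3 - 27*n^2 + 18*n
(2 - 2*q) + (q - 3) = -q - 1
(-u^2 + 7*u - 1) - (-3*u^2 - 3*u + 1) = 2*u^2 + 10*u - 2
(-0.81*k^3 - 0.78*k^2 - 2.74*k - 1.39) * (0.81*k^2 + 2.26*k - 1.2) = -0.6561*k^5 - 2.4624*k^4 - 3.0102*k^3 - 6.3823*k^2 + 0.146600000000001*k + 1.668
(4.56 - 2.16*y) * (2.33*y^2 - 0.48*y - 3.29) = -5.0328*y^3 + 11.6616*y^2 + 4.9176*y - 15.0024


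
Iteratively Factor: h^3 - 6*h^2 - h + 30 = (h + 2)*(h^2 - 8*h + 15) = (h - 3)*(h + 2)*(h - 5)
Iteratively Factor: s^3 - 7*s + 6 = (s - 1)*(s^2 + s - 6) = (s - 1)*(s + 3)*(s - 2)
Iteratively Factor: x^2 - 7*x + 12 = (x - 4)*(x - 3)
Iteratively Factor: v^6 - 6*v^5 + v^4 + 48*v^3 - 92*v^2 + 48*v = (v)*(v^5 - 6*v^4 + v^3 + 48*v^2 - 92*v + 48) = v*(v - 2)*(v^4 - 4*v^3 - 7*v^2 + 34*v - 24) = v*(v - 2)*(v - 1)*(v^3 - 3*v^2 - 10*v + 24) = v*(v - 4)*(v - 2)*(v - 1)*(v^2 + v - 6) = v*(v - 4)*(v - 2)^2*(v - 1)*(v + 3)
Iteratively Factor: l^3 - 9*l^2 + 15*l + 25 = (l - 5)*(l^2 - 4*l - 5) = (l - 5)^2*(l + 1)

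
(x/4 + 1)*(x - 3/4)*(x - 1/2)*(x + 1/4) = x^4/4 + 3*x^3/4 - 63*x^2/64 + 11*x/128 + 3/32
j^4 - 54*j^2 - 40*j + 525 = (j - 7)*(j - 3)*(j + 5)^2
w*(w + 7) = w^2 + 7*w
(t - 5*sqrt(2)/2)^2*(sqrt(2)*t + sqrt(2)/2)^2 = 2*t^4 - 10*sqrt(2)*t^3 + 2*t^3 - 10*sqrt(2)*t^2 + 51*t^2/2 - 5*sqrt(2)*t/2 + 25*t + 25/4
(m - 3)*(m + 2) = m^2 - m - 6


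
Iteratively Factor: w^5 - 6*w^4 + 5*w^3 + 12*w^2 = (w - 4)*(w^4 - 2*w^3 - 3*w^2) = (w - 4)*(w + 1)*(w^3 - 3*w^2) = w*(w - 4)*(w + 1)*(w^2 - 3*w) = w*(w - 4)*(w - 3)*(w + 1)*(w)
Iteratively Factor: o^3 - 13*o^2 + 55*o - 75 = (o - 5)*(o^2 - 8*o + 15) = (o - 5)*(o - 3)*(o - 5)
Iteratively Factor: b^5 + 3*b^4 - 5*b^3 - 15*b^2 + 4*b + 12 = (b + 1)*(b^4 + 2*b^3 - 7*b^2 - 8*b + 12) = (b + 1)*(b + 2)*(b^3 - 7*b + 6) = (b - 1)*(b + 1)*(b + 2)*(b^2 + b - 6) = (b - 1)*(b + 1)*(b + 2)*(b + 3)*(b - 2)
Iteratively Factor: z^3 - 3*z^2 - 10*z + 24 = (z + 3)*(z^2 - 6*z + 8) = (z - 2)*(z + 3)*(z - 4)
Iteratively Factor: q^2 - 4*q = (q)*(q - 4)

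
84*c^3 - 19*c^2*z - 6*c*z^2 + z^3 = (-7*c + z)*(-3*c + z)*(4*c + z)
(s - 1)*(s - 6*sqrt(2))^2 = s^3 - 12*sqrt(2)*s^2 - s^2 + 12*sqrt(2)*s + 72*s - 72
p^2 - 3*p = p*(p - 3)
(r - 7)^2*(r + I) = r^3 - 14*r^2 + I*r^2 + 49*r - 14*I*r + 49*I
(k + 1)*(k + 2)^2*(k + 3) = k^4 + 8*k^3 + 23*k^2 + 28*k + 12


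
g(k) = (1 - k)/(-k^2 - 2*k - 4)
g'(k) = (1 - k)*(2*k + 2)/(-k^2 - 2*k - 4)^2 - 1/(-k^2 - 2*k - 4) = (k^2 + 2*k - 2*(k - 1)*(k + 1) + 4)/(k^2 + 2*k + 4)^2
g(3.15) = 0.11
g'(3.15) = 0.01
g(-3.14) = -0.55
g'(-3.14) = -0.18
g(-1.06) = -0.69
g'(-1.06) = 0.31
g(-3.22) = -0.53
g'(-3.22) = -0.17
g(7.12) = 0.09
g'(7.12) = -0.01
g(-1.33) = -0.75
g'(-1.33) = 0.16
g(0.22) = -0.17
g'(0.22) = 0.32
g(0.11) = -0.21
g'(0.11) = 0.35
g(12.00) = 0.06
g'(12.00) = 0.00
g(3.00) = 0.11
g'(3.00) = 0.01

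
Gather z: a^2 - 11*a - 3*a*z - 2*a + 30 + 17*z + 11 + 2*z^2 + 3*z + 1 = a^2 - 13*a + 2*z^2 + z*(20 - 3*a) + 42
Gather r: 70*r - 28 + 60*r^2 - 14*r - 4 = 60*r^2 + 56*r - 32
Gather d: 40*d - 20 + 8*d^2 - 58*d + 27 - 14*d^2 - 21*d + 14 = -6*d^2 - 39*d + 21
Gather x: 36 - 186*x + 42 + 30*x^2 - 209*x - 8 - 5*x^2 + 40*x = 25*x^2 - 355*x + 70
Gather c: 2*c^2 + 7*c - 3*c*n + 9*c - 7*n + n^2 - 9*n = 2*c^2 + c*(16 - 3*n) + n^2 - 16*n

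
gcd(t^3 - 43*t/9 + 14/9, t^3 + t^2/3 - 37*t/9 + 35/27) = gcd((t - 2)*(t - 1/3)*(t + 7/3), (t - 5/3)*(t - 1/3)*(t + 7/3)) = t^2 + 2*t - 7/9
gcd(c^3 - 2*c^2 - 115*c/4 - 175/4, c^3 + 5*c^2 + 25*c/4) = c^2 + 5*c + 25/4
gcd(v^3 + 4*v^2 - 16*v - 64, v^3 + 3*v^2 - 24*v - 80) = v^2 + 8*v + 16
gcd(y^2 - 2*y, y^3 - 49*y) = y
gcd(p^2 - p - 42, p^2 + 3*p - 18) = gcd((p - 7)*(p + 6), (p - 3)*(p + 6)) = p + 6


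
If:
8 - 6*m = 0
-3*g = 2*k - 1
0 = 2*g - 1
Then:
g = 1/2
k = -1/4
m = 4/3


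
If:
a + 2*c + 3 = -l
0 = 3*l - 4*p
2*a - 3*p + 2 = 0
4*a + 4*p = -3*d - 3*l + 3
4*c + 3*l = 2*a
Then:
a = -23/14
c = -11/28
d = 13/3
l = -4/7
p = -3/7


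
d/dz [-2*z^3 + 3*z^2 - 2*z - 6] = -6*z^2 + 6*z - 2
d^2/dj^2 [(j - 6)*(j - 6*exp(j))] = -6*j*exp(j) + 24*exp(j) + 2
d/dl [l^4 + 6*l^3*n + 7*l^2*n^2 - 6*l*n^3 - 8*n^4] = 4*l^3 + 18*l^2*n + 14*l*n^2 - 6*n^3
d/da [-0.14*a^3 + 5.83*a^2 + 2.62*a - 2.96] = -0.42*a^2 + 11.66*a + 2.62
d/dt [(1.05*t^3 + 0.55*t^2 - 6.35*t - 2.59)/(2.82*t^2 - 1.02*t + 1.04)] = (2.961*t^4 - 2.142*t^3 + 20.622*t^2 + 15.7516*t - 9.2458)/(7.9524*t^4 - 5.7528*t^3 + 6.906*t^2 - 2.1216*t + 1.0816)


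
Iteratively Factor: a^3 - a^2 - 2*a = (a - 2)*(a^2 + a) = (a - 2)*(a + 1)*(a)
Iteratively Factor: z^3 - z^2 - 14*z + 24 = (z + 4)*(z^2 - 5*z + 6) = (z - 2)*(z + 4)*(z - 3)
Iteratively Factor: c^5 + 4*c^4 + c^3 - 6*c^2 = (c)*(c^4 + 4*c^3 + c^2 - 6*c) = c^2*(c^3 + 4*c^2 + c - 6) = c^2*(c + 2)*(c^2 + 2*c - 3) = c^2*(c - 1)*(c + 2)*(c + 3)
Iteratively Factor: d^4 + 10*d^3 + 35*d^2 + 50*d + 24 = (d + 1)*(d^3 + 9*d^2 + 26*d + 24) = (d + 1)*(d + 4)*(d^2 + 5*d + 6) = (d + 1)*(d + 3)*(d + 4)*(d + 2)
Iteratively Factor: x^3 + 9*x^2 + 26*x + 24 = (x + 2)*(x^2 + 7*x + 12) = (x + 2)*(x + 4)*(x + 3)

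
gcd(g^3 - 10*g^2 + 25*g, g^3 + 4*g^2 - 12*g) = g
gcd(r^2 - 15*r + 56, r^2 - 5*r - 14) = r - 7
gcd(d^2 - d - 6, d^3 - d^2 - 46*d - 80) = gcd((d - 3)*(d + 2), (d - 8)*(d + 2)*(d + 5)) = d + 2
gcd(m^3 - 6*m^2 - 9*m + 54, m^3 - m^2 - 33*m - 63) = m + 3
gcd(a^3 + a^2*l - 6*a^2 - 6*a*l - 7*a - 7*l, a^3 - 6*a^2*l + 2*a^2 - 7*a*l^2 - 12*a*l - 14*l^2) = a + l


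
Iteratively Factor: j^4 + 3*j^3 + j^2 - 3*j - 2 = (j + 1)*(j^3 + 2*j^2 - j - 2) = (j - 1)*(j + 1)*(j^2 + 3*j + 2) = (j - 1)*(j + 1)^2*(j + 2)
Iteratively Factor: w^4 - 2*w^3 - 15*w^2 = (w + 3)*(w^3 - 5*w^2) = (w - 5)*(w + 3)*(w^2) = w*(w - 5)*(w + 3)*(w)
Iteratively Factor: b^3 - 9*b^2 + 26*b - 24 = (b - 3)*(b^2 - 6*b + 8) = (b - 3)*(b - 2)*(b - 4)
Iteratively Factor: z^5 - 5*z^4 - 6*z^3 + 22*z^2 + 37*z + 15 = (z - 5)*(z^4 - 6*z^2 - 8*z - 3) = (z - 5)*(z - 3)*(z^3 + 3*z^2 + 3*z + 1) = (z - 5)*(z - 3)*(z + 1)*(z^2 + 2*z + 1) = (z - 5)*(z - 3)*(z + 1)^2*(z + 1)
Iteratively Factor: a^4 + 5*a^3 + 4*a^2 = (a)*(a^3 + 5*a^2 + 4*a) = a*(a + 4)*(a^2 + a) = a*(a + 1)*(a + 4)*(a)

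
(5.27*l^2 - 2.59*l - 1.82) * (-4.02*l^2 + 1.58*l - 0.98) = -21.1854*l^4 + 18.7384*l^3 - 1.9404*l^2 - 0.337400000000001*l + 1.7836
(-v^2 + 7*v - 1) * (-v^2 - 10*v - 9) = v^4 + 3*v^3 - 60*v^2 - 53*v + 9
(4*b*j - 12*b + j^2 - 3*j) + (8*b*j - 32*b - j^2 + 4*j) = 12*b*j - 44*b + j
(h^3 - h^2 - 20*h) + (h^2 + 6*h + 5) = h^3 - 14*h + 5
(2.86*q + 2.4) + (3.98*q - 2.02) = 6.84*q + 0.38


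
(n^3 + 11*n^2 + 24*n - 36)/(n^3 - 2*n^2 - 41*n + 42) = (n + 6)/(n - 7)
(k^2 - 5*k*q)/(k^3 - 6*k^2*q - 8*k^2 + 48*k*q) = (k - 5*q)/(k^2 - 6*k*q - 8*k + 48*q)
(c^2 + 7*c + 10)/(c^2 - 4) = (c + 5)/(c - 2)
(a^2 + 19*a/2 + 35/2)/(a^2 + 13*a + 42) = (a + 5/2)/(a + 6)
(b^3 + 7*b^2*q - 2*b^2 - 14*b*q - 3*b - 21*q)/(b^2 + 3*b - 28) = (b^3 + 7*b^2*q - 2*b^2 - 14*b*q - 3*b - 21*q)/(b^2 + 3*b - 28)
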